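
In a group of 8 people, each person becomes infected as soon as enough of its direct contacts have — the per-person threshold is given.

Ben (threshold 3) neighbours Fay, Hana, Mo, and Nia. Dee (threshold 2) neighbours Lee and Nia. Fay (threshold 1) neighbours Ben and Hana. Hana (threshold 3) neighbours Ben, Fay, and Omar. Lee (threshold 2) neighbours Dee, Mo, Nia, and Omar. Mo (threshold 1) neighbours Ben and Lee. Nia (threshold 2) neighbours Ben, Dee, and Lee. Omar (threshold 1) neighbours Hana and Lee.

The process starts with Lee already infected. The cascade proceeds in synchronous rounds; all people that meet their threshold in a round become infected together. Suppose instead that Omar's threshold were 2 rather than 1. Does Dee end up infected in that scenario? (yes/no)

With Omar's threshold at 2:
Round 1 — Lee becomes infected (initial).
Round 2 — checking thresholds:
  Dee: 1 of 2 neighbours < 2, below threshold.
  Mo: 1 of 2 neighbours ≥ 1, becomes infected.
  Nia: 1 of 3 neighbours < 2, below threshold.
  Omar: 1 of 2 neighbours < 2, below threshold.
Round 3 — no new infections; cascade stops.

no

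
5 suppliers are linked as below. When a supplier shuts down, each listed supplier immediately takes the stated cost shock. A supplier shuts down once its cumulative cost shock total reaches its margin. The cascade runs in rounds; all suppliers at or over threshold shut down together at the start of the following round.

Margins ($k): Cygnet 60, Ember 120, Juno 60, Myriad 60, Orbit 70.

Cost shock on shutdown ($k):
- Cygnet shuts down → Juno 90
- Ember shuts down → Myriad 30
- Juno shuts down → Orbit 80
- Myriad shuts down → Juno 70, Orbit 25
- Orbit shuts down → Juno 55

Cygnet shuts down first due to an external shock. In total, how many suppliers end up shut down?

3

Round 1 — Cygnet shuts down (initial).
  Juno: +90 → 90 ≥ 60
Round 2 — Juno shuts down.
  Orbit: +80 → 80 ≥ 70
Round 3 — Orbit shuts down.
No further shutdowns.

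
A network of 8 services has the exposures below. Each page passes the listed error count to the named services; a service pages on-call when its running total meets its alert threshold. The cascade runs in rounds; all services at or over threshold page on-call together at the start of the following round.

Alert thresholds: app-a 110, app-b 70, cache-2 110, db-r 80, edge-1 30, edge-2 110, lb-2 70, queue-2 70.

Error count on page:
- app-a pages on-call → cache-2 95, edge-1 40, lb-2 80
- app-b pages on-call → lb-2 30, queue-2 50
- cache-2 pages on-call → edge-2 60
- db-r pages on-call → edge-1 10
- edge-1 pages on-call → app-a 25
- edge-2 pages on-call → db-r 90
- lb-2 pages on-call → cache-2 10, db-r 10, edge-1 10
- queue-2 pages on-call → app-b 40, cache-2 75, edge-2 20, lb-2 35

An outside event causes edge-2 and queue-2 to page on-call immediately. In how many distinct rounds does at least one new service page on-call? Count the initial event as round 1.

2

Round 1 — edge-2, queue-2 page on-call (initial).
  app-b: +40 → 40 < 70
  cache-2: +75 → 75 < 110
  db-r: +90 → 90 ≥ 80
  lb-2: +35 → 35 < 70
Round 2 — db-r pages on-call.
  edge-1: +10 → 10 < 30
No further pages.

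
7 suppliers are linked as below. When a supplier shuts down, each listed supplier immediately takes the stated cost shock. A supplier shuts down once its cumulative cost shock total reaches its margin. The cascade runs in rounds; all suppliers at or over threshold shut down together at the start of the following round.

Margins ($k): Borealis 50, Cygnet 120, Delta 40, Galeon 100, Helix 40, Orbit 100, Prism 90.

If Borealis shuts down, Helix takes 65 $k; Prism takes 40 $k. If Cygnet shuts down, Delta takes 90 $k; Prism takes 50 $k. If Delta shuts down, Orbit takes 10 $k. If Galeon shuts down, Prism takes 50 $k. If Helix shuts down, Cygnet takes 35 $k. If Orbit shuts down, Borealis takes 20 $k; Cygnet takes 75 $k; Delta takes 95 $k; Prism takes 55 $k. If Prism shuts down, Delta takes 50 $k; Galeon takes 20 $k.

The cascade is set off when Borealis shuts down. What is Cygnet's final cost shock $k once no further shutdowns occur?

35

Round 1 — Borealis shuts down (initial).
  Helix: +65 → 65 ≥ 40
  Prism: +40 → 40 < 90
Round 2 — Helix shuts down.
  Cygnet: +35 → 35 < 120
No further shutdowns.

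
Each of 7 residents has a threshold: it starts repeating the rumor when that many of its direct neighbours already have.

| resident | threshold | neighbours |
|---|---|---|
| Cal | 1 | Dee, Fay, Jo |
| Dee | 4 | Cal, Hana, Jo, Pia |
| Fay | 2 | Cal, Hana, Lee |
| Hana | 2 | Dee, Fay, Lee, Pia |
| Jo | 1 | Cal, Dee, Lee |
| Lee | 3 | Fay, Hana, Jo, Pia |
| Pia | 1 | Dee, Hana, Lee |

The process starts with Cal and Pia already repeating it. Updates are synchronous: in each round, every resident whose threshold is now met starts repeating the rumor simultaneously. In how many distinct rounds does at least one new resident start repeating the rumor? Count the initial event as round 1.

2

Round 1 — Cal, Pia start repeating the rumor (initial).
Round 2 — checking thresholds:
  Dee: 2 of 4 neighbours < 4, holds.
  Fay: 1 of 3 neighbours < 2, holds.
  Hana: 1 of 4 neighbours < 2, holds.
  Jo: 1 of 3 neighbours ≥ 1, starts repeating the rumor.
  Lee: 1 of 4 neighbours < 3, holds.
Round 3 — no new spreads; cascade stops.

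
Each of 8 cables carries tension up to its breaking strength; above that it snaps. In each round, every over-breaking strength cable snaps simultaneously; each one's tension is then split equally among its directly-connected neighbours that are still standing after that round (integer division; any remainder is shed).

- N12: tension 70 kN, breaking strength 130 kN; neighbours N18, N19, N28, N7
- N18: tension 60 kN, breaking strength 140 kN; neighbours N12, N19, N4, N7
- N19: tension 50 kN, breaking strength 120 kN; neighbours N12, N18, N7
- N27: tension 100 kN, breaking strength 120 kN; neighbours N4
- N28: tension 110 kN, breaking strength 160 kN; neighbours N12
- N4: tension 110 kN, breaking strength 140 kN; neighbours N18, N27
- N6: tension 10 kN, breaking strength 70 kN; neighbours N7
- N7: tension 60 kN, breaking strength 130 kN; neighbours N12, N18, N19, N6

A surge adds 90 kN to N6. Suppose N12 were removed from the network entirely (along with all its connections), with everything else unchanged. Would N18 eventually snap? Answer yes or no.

yes

With N12 removed:
Round 1 — N6 at 100 > 70. N6 snaps.
  N6 sheds 100 kN to N7: 100 each.
    N7: 60+100 = 160 > 130
Round 2 — N7 snaps.
  N7 sheds 160 kN to N18, N19: 80 each.
    N18: 60+80 = 140 ≤ 140
    N19: 50+80 = 130 > 120
Round 3 — N19 snaps.
  N19 sheds 130 kN to N18: 130 each.
    N18: 140+130 = 270 > 140
Round 4 — N18 snaps.
  N18 sheds 270 kN to N4: 270 each.
    N4: 110+270 = 380 > 140
Round 5 — N4 snaps.
  N4 sheds 380 kN to N27: 380 each.
    N27: 100+380 = 480 > 120
Round 6 — N27 snaps.
  N27 sheds 480 kN: no online neighbours, lost.
No further breaks.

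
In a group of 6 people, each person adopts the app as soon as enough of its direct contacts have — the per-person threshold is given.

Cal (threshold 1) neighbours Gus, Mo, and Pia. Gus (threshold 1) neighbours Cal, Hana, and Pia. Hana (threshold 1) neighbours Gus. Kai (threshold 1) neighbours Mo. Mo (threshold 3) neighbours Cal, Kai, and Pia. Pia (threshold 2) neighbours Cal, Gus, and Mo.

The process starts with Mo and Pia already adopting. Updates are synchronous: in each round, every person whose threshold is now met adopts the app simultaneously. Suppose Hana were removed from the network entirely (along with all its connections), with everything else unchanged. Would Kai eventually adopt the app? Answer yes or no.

yes

With Hana removed:
Round 1 — Mo, Pia adopt the app (initial).
Round 2 — checking thresholds:
  Cal: 2 of 3 neighbours ≥ 1, adopts the app.
  Gus: 1 of 2 neighbours ≥ 1, adopts the app.
  Kai: 1 of 1 neighbours ≥ 1, adopts the app.
Round 3 — no new adoptions; cascade stops.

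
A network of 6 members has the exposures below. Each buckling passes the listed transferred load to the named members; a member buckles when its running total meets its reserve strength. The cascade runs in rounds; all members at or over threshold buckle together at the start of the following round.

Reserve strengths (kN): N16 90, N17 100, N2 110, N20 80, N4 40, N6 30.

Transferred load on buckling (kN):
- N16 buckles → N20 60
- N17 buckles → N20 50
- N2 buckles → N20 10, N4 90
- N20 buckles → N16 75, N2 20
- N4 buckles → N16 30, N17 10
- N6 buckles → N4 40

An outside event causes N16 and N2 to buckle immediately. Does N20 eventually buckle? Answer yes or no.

Round 1 — N16, N2 buckle (initial).
  N20: +60+10 → 70 < 80
  N4: +90 → 90 ≥ 40
Round 2 — N4 buckles.
  N17: +10 → 10 < 100
No further bucklings.

no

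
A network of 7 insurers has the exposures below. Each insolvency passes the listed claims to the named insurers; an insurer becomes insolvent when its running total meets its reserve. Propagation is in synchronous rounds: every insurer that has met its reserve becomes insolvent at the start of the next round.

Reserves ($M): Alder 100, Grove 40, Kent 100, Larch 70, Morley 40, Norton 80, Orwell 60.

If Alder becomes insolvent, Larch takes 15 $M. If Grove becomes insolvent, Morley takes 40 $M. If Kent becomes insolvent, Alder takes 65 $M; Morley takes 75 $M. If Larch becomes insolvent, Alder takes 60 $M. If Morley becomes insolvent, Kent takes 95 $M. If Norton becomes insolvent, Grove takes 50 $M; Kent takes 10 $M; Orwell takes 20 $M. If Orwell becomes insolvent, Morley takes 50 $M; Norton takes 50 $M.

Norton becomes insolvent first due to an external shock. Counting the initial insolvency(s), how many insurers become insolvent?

Round 1 — Norton becomes insolvent (initial).
  Grove: +50 → 50 ≥ 40
  Kent: +10 → 10 < 100
  Orwell: +20 → 20 < 60
Round 2 — Grove becomes insolvent.
  Morley: +40 → 40 ≥ 40
Round 3 — Morley becomes insolvent.
  Kent: +95 → 105 ≥ 100
Round 4 — Kent becomes insolvent.
  Alder: +65 → 65 < 100
No further insolvencies.

4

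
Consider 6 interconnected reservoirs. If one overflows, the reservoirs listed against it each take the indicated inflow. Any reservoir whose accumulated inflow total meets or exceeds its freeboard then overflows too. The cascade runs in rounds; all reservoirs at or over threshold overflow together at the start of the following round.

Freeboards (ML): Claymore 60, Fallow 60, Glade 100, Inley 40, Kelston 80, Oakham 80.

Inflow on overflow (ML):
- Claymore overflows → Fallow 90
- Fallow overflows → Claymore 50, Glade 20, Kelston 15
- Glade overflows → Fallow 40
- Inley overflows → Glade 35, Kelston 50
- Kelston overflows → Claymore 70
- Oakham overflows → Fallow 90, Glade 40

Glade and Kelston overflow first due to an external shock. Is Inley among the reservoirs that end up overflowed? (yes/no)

Round 1 — Glade, Kelston overflow (initial).
  Claymore: +70 → 70 ≥ 60
  Fallow: +40 → 40 < 60
Round 2 — Claymore overflows.
  Fallow: +90 → 130 ≥ 60
Round 3 — Fallow overflows.
No further overflows.

no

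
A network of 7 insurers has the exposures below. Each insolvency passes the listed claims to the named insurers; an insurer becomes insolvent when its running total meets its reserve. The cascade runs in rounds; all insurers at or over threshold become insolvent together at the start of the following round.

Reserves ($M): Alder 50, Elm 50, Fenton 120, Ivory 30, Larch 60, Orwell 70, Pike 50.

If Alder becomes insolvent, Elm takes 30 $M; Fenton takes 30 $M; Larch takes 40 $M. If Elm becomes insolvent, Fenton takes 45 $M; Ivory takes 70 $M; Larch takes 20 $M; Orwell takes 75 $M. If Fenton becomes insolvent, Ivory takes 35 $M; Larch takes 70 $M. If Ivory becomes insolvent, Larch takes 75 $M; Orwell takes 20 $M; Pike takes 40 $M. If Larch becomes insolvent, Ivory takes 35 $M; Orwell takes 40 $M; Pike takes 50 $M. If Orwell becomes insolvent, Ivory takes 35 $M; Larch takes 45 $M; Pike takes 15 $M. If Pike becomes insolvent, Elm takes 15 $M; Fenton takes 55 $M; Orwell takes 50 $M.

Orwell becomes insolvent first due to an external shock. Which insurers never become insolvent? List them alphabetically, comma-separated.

Alder, Elm, Fenton

Round 1 — Orwell becomes insolvent (initial).
  Ivory: +35 → 35 ≥ 30
  Larch: +45 → 45 < 60
  Pike: +15 → 15 < 50
Round 2 — Ivory becomes insolvent.
  Larch: +75 → 120 ≥ 60
  Pike: +40 → 55 ≥ 50
Round 3 — Larch, Pike become insolvent.
  Elm: +15 → 15 < 50
  Fenton: +55 → 55 < 120
No further insolvencies.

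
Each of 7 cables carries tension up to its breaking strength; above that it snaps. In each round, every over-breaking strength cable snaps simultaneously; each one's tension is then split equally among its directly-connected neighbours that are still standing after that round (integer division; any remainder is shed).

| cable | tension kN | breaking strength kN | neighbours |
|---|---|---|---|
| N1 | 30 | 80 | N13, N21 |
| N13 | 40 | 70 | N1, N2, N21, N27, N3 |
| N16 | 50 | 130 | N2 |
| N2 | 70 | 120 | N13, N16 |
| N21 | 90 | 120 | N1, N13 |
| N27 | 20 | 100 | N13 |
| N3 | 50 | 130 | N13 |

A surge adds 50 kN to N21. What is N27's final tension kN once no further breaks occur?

56

Round 1 — N21 at 140 > 120. N21 snaps.
  N21 sheds 140 kN to N1, N13: 70 each.
    N1: 30+70 = 100 > 80
    N13: 40+70 = 110 > 70
Round 2 — N1, N13 snap.
  N1 sheds 100 kN: no online neighbours, lost.
  N13 sheds 110 kN to N2, N27, N3: 36 each (2 lost).
    N2: 70+36 = 106 ≤ 120
    N27: 20+36 = 56 ≤ 100
    N3: 50+36 = 86 ≤ 130
No further breaks.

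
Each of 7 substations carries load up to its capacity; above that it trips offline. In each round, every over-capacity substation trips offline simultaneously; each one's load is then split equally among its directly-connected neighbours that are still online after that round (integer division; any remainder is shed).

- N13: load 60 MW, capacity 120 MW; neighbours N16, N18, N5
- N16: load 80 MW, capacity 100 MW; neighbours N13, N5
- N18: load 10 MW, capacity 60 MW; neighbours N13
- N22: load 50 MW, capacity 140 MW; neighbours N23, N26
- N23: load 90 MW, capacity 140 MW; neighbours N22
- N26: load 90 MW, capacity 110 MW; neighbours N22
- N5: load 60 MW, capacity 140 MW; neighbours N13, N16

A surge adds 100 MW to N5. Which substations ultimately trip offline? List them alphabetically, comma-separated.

Round 1 — N5 at 160 > 140. N5 trips offline.
  N5 sheds 160 MW to N13, N16: 80 each.
    N13: 60+80 = 140 > 120
    N16: 80+80 = 160 > 100
Round 2 — N13, N16 trip offline.
  N13 sheds 140 MW to N18: 140 each.
    N18: 10+140 = 150 > 60
  N16 sheds 160 MW: no online neighbours, lost.
Round 3 — N18 trips offline.
  N18 sheds 150 MW: no online neighbours, lost.
No further trips.

N13, N16, N18, N5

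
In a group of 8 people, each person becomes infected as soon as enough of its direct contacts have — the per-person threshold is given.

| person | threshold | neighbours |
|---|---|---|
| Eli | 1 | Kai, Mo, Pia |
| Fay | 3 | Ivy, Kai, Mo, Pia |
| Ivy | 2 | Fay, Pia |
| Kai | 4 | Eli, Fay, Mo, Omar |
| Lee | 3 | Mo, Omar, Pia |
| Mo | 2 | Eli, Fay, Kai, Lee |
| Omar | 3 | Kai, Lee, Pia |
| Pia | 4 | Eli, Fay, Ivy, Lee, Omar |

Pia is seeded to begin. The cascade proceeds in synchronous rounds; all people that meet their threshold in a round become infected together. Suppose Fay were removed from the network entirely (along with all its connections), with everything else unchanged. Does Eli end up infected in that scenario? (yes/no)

With Fay removed:
Round 1 — Pia becomes infected (initial).
Round 2 — checking thresholds:
  Eli: 1 of 3 neighbours ≥ 1, becomes infected.
  Ivy: 1 of 1 neighbours < 2, below threshold.
  Lee: 1 of 3 neighbours < 3, below threshold.
  Omar: 1 of 3 neighbours < 3, below threshold.
Round 3 — no new infections; cascade stops.

yes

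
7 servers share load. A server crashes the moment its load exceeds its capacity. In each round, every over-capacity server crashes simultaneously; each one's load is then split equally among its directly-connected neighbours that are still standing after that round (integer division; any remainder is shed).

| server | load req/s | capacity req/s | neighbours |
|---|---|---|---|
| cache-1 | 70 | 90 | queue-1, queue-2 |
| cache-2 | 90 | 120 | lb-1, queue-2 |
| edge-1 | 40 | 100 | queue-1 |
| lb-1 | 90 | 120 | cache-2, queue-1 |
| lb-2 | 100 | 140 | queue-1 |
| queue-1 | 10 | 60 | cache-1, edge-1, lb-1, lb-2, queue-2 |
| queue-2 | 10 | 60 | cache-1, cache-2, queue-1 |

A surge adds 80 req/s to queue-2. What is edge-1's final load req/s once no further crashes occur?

Round 1 — queue-2 at 90 > 60. queue-2 crashes.
  queue-2 sheds 90 req/s to cache-1, cache-2, queue-1: 30 each.
    cache-1: 70+30 = 100 > 90
    cache-2: 90+30 = 120 ≤ 120
    queue-1: 10+30 = 40 ≤ 60
Round 2 — cache-1 crashes.
  cache-1 sheds 100 req/s to queue-1: 100 each.
    queue-1: 40+100 = 140 > 60
Round 3 — queue-1 crashes.
  queue-1 sheds 140 req/s to edge-1, lb-1, lb-2: 46 each (2 lost).
    edge-1: 40+46 = 86 ≤ 100
    lb-1: 90+46 = 136 > 120
    lb-2: 100+46 = 146 > 140
Round 4 — lb-1, lb-2 crash.
  lb-1 sheds 136 req/s to cache-2: 136 each.
    cache-2: 120+136 = 256 > 120
  lb-2 sheds 146 req/s: no online neighbours, lost.
Round 5 — cache-2 crashes.
  cache-2 sheds 256 req/s: no online neighbours, lost.
No further crashes.

86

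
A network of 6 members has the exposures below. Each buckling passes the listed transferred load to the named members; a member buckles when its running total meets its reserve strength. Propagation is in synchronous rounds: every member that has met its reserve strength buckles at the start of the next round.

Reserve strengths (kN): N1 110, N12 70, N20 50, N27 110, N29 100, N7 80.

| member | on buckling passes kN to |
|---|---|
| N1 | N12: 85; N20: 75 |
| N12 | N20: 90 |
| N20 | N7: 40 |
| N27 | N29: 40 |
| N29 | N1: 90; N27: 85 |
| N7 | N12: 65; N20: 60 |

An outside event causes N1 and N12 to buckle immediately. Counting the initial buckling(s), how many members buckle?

Round 1 — N1, N12 buckle (initial).
  N20: +75+90 → 165 ≥ 50
Round 2 — N20 buckles.
  N7: +40 → 40 < 80
No further bucklings.

3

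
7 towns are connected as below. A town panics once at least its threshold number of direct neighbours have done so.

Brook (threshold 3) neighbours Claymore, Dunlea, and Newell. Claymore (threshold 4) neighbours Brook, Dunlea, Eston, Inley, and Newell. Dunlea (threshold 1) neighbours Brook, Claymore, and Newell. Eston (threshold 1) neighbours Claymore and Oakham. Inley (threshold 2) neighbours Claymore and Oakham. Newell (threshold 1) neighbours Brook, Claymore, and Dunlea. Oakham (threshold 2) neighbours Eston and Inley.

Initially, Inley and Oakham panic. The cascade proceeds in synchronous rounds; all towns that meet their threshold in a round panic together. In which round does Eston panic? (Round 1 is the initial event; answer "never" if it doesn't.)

Round 1 — Inley, Oakham panic (initial).
Round 2 — checking thresholds:
  Claymore: 1 of 5 neighbours < 4, holds.
  Eston: 1 of 2 neighbours ≥ 1, panics.
Round 3 — no new panics; cascade stops.

2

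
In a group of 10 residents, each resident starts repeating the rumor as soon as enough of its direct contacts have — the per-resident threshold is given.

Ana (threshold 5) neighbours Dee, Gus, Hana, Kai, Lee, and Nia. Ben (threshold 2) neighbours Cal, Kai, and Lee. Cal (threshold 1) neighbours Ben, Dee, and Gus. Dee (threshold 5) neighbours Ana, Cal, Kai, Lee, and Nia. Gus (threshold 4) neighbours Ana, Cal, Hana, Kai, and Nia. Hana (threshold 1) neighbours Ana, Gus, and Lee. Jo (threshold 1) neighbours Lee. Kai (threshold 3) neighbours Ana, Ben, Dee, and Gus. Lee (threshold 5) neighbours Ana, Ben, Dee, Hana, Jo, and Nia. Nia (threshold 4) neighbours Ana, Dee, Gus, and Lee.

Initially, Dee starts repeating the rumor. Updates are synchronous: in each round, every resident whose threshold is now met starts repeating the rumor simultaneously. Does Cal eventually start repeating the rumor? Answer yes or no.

Round 1 — Dee starts repeating the rumor (initial).
Round 2 — checking thresholds:
  Ana: 1 of 6 neighbours < 5, below threshold.
  Cal: 1 of 3 neighbours ≥ 1, starts repeating the rumor.
  Kai: 1 of 4 neighbours < 3, below threshold.
  Lee: 1 of 6 neighbours < 5, below threshold.
  Nia: 1 of 4 neighbours < 4, below threshold.
Round 3 — no new spreads; cascade stops.

yes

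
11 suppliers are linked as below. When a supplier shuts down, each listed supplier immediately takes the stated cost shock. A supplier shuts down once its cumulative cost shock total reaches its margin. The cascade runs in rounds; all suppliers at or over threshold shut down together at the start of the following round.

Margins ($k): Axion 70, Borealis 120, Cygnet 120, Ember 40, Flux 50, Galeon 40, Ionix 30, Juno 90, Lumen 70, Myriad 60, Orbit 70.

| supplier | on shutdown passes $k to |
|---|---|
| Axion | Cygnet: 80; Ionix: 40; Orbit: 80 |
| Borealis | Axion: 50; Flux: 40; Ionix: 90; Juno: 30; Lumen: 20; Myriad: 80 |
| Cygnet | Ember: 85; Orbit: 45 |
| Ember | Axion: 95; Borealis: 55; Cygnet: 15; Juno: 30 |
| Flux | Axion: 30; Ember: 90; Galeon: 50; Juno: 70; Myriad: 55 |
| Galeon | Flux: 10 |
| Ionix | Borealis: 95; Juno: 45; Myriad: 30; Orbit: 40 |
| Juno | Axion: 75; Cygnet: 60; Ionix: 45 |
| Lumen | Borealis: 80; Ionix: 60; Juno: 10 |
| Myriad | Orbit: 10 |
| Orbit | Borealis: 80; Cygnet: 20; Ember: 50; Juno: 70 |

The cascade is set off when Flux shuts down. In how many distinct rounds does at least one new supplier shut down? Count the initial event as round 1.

Round 1 — Flux shuts down (initial).
  Axion: +30 → 30 < 70
  Ember: +90 → 90 ≥ 40
  Galeon: +50 → 50 ≥ 40
  Juno: +70 → 70 < 90
  Myriad: +55 → 55 < 60
Round 2 — Ember, Galeon shut down.
  Axion: +95 → 125 ≥ 70
  Borealis: +55 → 55 < 120
  Cygnet: +15 → 15 < 120
  Juno: +30 → 100 ≥ 90
Round 3 — Axion, Juno shut down.
  Cygnet: +80+60 → 155 ≥ 120
  Ionix: +40+45 → 85 ≥ 30
  Orbit: +80 → 80 ≥ 70
Round 4 — Cygnet, Ionix, Orbit shut down.
  Borealis: +95+80 → 230 ≥ 120
  Myriad: +30 → 85 ≥ 60
Round 5 — Borealis, Myriad shut down.
  Lumen: +20 → 20 < 70
No further shutdowns.

5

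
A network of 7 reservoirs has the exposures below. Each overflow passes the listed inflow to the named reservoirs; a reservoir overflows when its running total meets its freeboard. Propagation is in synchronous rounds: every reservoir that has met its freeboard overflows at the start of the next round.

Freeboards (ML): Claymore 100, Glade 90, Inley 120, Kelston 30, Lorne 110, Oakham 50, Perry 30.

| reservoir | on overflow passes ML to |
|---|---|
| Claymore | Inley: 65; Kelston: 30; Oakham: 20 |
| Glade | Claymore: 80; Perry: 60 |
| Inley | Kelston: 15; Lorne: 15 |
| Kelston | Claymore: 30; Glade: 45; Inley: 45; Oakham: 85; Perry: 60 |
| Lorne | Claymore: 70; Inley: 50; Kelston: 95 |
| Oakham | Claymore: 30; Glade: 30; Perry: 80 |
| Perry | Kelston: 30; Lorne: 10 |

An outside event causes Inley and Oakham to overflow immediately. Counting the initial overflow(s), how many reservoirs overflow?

4

Round 1 — Inley, Oakham overflow (initial).
  Claymore: +30 → 30 < 100
  Glade: +30 → 30 < 90
  Kelston: +15 → 15 < 30
  Lorne: +15 → 15 < 110
  Perry: +80 → 80 ≥ 30
Round 2 — Perry overflows.
  Kelston: +30 → 45 ≥ 30
  Lorne: +10 → 25 < 110
Round 3 — Kelston overflows.
  Claymore: +30 → 60 < 100
  Glade: +45 → 75 < 90
No further overflows.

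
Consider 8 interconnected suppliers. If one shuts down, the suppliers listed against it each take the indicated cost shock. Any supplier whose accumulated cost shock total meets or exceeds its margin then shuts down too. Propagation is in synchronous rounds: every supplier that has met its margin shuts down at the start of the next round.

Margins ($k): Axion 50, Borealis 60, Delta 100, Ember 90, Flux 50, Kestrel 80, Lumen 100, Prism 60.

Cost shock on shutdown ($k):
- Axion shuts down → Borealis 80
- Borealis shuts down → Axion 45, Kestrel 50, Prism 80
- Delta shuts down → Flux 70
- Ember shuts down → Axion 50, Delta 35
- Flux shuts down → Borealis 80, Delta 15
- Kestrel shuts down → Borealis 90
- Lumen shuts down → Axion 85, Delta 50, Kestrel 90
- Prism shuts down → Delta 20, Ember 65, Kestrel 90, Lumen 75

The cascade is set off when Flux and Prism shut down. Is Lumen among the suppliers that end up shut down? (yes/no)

Round 1 — Flux, Prism shut down (initial).
  Borealis: +80 → 80 ≥ 60
  Delta: +15+20 → 35 < 100
  Ember: +65 → 65 < 90
  Kestrel: +90 → 90 ≥ 80
  Lumen: +75 → 75 < 100
Round 2 — Borealis, Kestrel shut down.
  Axion: +45 → 45 < 50
No further shutdowns.

no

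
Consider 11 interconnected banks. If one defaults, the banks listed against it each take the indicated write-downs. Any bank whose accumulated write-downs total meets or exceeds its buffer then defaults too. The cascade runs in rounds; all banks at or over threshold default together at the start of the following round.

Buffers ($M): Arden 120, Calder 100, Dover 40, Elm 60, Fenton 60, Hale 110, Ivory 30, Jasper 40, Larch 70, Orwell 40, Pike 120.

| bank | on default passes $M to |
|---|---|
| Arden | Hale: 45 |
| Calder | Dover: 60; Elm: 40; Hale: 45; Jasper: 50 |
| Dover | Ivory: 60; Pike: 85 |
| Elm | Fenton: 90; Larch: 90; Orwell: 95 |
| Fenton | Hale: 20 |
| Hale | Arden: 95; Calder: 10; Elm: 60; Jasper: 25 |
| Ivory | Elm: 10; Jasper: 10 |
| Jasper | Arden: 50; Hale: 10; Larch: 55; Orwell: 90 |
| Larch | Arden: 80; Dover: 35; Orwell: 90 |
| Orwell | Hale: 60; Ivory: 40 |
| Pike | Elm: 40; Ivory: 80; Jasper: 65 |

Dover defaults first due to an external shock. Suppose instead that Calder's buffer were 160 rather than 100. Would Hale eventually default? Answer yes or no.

With Calder's buffer at 160:
Round 1 — Dover defaults (initial).
  Ivory: +60 → 60 ≥ 30
  Pike: +85 → 85 < 120
Round 2 — Ivory defaults.
  Elm: +10 → 10 < 60
  Jasper: +10 → 10 < 40
No further defaults.

no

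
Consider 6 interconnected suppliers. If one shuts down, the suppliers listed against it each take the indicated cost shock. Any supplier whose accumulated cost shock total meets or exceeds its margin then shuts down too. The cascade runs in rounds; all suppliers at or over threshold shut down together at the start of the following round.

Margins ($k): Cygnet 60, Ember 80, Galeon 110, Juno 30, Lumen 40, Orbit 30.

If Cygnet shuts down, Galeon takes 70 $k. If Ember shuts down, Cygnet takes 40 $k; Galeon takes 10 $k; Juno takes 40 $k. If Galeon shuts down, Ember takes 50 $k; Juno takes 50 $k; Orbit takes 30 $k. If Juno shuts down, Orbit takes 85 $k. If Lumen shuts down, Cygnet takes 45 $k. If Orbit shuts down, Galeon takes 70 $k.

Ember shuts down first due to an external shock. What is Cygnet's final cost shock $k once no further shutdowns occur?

Round 1 — Ember shuts down (initial).
  Cygnet: +40 → 40 < 60
  Galeon: +10 → 10 < 110
  Juno: +40 → 40 ≥ 30
Round 2 — Juno shuts down.
  Orbit: +85 → 85 ≥ 30
Round 3 — Orbit shuts down.
  Galeon: +70 → 80 < 110
No further shutdowns.

40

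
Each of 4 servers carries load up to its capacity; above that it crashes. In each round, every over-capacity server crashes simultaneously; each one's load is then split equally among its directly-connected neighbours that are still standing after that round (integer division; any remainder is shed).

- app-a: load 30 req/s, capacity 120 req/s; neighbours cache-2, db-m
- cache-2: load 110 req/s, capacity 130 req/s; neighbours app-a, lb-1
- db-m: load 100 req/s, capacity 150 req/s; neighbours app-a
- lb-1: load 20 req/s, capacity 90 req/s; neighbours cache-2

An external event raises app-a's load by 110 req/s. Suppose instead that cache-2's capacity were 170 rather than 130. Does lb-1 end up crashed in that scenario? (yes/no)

With cache-2's capacity at 170:
Round 1 — app-a at 140 > 120. app-a crashes.
  app-a sheds 140 req/s to cache-2, db-m: 70 each.
    cache-2: 110+70 = 180 > 170
    db-m: 100+70 = 170 > 150
Round 2 — cache-2, db-m crash.
  cache-2 sheds 180 req/s to lb-1: 180 each.
    lb-1: 20+180 = 200 > 90
  db-m sheds 170 req/s: no online neighbours, lost.
Round 3 — lb-1 crashes.
  lb-1 sheds 200 req/s: no online neighbours, lost.
No further crashes.

yes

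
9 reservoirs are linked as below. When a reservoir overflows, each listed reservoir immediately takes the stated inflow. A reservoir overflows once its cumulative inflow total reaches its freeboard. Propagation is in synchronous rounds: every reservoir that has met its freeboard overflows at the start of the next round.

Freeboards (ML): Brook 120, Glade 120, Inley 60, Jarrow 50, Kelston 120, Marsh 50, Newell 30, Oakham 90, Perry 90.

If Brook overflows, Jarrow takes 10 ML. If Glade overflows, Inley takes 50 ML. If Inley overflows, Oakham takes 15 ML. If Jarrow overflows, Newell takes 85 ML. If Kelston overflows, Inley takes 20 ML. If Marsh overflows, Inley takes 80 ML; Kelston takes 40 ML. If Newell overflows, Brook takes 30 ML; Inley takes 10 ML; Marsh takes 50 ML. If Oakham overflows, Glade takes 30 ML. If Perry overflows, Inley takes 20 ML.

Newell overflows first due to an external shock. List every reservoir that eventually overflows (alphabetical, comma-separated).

Inley, Marsh, Newell

Round 1 — Newell overflows (initial).
  Brook: +30 → 30 < 120
  Inley: +10 → 10 < 60
  Marsh: +50 → 50 ≥ 50
Round 2 — Marsh overflows.
  Inley: +80 → 90 ≥ 60
  Kelston: +40 → 40 < 120
Round 3 — Inley overflows.
  Oakham: +15 → 15 < 90
No further overflows.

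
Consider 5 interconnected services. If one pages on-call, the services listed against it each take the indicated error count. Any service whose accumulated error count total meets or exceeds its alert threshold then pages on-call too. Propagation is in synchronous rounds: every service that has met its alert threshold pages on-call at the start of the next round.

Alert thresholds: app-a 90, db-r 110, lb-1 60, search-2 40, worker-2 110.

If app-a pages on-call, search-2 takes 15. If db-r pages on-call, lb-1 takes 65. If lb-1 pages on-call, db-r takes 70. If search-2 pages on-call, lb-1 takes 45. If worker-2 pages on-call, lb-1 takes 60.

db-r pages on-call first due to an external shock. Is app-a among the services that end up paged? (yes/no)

no

Round 1 — db-r pages on-call (initial).
  lb-1: +65 → 65 ≥ 60
Round 2 — lb-1 pages on-call.
No further pages.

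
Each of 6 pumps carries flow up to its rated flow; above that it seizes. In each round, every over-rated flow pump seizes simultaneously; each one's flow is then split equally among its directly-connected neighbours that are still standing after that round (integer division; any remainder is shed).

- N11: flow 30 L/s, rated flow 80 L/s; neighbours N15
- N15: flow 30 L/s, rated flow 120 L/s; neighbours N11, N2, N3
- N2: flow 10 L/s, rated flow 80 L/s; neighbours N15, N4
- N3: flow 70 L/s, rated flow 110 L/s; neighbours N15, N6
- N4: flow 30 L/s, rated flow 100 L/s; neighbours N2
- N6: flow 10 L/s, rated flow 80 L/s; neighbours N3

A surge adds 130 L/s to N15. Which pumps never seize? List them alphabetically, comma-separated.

N2, N4

Round 1 — N15 at 160 > 120. N15 seizes.
  N15 sheds 160 L/s to N11, N2, N3: 53 each (1 lost).
    N11: 30+53 = 83 > 80
    N2: 10+53 = 63 ≤ 80
    N3: 70+53 = 123 > 110
Round 2 — N11, N3 seize.
  N11 sheds 83 L/s: no online neighbours, lost.
  N3 sheds 123 L/s to N6: 123 each.
    N6: 10+123 = 133 > 80
Round 3 — N6 seizes.
  N6 sheds 133 L/s: no online neighbours, lost.
No further seizures.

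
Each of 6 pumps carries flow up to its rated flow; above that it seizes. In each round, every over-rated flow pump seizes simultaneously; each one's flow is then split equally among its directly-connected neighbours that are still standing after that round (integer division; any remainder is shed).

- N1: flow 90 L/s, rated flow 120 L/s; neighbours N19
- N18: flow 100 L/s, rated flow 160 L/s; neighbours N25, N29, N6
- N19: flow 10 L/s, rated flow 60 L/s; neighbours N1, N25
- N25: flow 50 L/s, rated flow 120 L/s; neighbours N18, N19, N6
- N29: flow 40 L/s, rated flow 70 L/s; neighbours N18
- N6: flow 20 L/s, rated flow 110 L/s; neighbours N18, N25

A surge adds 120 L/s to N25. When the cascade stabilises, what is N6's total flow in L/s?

76

Round 1 — N25 at 170 > 120. N25 seizes.
  N25 sheds 170 L/s to N18, N19, N6: 56 each (2 lost).
    N18: 100+56 = 156 ≤ 160
    N19: 10+56 = 66 > 60
    N6: 20+56 = 76 ≤ 110
Round 2 — N19 seizes.
  N19 sheds 66 L/s to N1: 66 each.
    N1: 90+66 = 156 > 120
Round 3 — N1 seizes.
  N1 sheds 156 L/s: no online neighbours, lost.
No further seizures.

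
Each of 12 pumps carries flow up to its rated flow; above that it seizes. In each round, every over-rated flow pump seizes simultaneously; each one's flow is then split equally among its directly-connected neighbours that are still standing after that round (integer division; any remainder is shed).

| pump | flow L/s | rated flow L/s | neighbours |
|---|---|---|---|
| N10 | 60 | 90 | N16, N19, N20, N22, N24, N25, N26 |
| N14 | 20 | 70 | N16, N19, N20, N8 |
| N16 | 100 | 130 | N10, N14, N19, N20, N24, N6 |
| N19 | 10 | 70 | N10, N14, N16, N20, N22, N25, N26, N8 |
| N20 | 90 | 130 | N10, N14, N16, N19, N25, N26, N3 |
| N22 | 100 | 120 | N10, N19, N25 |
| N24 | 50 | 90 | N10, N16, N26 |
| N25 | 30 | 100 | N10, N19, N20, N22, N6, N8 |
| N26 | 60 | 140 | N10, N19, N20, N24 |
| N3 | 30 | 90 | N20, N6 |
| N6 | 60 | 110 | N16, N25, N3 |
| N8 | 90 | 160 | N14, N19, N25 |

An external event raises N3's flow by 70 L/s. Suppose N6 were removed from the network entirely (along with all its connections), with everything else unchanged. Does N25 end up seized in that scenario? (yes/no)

With N6 removed:
Round 1 — N3 at 100 > 90. N3 seizes.
  N3 sheds 100 L/s to N20: 100 each.
    N20: 90+100 = 190 > 130
Round 2 — N20 seizes.
  N20 sheds 190 L/s to N10, N14, N16, N19, N25, N26: 31 each (4 lost).
    N10: 60+31 = 91 > 90
    N14: 20+31 = 51 ≤ 70
    N16: 100+31 = 131 > 130
    N19: 10+31 = 41 ≤ 70
    N25: 30+31 = 61 ≤ 100
    N26: 60+31 = 91 ≤ 140
Round 3 — N10, N16 seize.
  N10 sheds 91 L/s to N19, N22, N24, N25, N26: 18 each (1 lost).
    N19: 41+18 = 59 ≤ 70
    N22: 100+18 = 118 ≤ 120
    N24: 50+18 = 68 ≤ 90
    N25: 61+18 = 79 ≤ 100
    N26: 91+18 = 109 ≤ 140
  N16 sheds 131 L/s to N14, N19, N24: 43 each (2 lost).
    N14: 51+43 = 94 > 70
    N19: 59+43 = 102 > 70
    N24: 68+43 = 111 > 90
Round 4 — N14, N19, N24 seize.
  N14 sheds 94 L/s to N8: 94 each.
    N8: 90+94 = 184 > 160
  N19 sheds 102 L/s to N22, N25, N26, N8: 25 each (2 lost).
    N22: 118+25 = 143 > 120
    N25: 79+25 = 104 > 100
    N26: 109+25 = 134 ≤ 140
    N8: 184+25 = 209 > 160
  N24 sheds 111 L/s to N26: 111 each.
    N26: 134+111 = 245 > 140
Round 5 — N22, N25, N26, N8 seize.
  N22 sheds 143 L/s: no online neighbours, lost.
  N25 sheds 104 L/s: no online neighbours, lost.
  N26 sheds 245 L/s: no online neighbours, lost.
  N8 sheds 209 L/s: no online neighbours, lost.
No further seizures.

yes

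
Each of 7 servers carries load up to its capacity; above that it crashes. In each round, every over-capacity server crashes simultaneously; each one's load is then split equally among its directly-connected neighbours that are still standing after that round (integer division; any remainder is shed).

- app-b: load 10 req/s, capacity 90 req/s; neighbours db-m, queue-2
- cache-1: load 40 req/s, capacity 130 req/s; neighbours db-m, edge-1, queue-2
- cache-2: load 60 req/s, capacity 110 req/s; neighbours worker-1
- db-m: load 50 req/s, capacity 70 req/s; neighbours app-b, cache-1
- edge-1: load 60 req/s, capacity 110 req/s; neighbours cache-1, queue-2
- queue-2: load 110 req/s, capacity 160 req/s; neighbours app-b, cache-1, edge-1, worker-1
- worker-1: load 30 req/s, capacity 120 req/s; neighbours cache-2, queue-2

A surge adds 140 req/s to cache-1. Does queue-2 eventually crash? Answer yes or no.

yes

Round 1 — cache-1 at 180 > 130. cache-1 crashes.
  cache-1 sheds 180 req/s to db-m, edge-1, queue-2: 60 each.
    db-m: 50+60 = 110 > 70
    edge-1: 60+60 = 120 > 110
    queue-2: 110+60 = 170 > 160
Round 2 — db-m, edge-1, queue-2 crash.
  db-m sheds 110 req/s to app-b: 110 each.
    app-b: 10+110 = 120 > 90
  edge-1 sheds 120 req/s: no online neighbours, lost.
  queue-2 sheds 170 req/s to app-b, worker-1: 85 each.
    app-b: 120+85 = 205 > 90
    worker-1: 30+85 = 115 ≤ 120
Round 3 — app-b crashes.
  app-b sheds 205 req/s: no online neighbours, lost.
No further crashes.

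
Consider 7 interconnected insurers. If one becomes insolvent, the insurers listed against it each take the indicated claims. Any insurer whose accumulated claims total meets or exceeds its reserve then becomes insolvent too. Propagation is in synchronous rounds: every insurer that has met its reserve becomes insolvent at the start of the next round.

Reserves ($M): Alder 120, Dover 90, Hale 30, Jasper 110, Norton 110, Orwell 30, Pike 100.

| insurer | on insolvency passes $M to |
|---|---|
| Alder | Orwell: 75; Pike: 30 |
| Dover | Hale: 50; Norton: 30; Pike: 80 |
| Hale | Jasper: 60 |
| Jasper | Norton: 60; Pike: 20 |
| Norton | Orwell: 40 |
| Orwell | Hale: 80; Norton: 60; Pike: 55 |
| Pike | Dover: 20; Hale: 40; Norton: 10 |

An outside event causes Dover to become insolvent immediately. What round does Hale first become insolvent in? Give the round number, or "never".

2

Round 1 — Dover becomes insolvent (initial).
  Hale: +50 → 50 ≥ 30
  Norton: +30 → 30 < 110
  Pike: +80 → 80 < 100
Round 2 — Hale becomes insolvent.
  Jasper: +60 → 60 < 110
No further insolvencies.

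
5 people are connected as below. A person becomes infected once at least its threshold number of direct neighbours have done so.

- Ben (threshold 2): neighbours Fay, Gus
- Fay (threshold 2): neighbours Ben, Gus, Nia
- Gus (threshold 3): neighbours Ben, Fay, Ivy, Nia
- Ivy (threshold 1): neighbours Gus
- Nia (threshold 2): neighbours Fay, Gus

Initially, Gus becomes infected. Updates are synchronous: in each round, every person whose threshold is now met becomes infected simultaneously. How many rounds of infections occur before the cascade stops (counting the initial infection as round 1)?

2

Round 1 — Gus becomes infected (initial).
Round 2 — checking thresholds:
  Ben: 1 of 2 neighbours < 2, holds.
  Fay: 1 of 3 neighbours < 2, holds.
  Ivy: 1 of 1 neighbours ≥ 1, becomes infected.
  Nia: 1 of 2 neighbours < 2, holds.
Round 3 — no new infections; cascade stops.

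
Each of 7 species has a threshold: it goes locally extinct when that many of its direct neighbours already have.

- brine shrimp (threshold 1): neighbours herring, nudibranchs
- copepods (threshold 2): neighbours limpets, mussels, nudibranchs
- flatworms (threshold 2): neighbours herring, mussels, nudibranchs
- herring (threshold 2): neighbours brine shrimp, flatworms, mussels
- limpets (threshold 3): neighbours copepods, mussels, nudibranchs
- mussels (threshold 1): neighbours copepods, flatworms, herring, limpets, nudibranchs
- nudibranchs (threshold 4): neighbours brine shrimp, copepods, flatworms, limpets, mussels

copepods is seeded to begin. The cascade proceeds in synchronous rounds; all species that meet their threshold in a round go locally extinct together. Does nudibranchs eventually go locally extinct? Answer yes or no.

Round 1 — copepods goes locally extinct (initial).
Round 2 — checking thresholds:
  limpets: 1 of 3 neighbours < 3, below threshold.
  mussels: 1 of 5 neighbours ≥ 1, goes locally extinct.
  nudibranchs: 1 of 5 neighbours < 4, below threshold.
Round 3 — no new extinctions; cascade stops.

no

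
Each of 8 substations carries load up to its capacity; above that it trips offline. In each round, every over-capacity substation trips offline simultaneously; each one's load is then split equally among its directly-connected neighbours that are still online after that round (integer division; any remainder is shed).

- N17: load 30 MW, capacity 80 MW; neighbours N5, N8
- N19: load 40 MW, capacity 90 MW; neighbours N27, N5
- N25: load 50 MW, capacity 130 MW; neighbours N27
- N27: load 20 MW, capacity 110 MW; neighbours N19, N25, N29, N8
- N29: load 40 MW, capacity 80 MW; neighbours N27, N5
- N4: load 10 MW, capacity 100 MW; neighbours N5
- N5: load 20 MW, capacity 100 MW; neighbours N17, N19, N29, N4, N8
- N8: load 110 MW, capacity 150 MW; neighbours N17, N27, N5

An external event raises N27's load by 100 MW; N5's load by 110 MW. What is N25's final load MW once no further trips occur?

Round 1 — N27 at 120 > 110; N5 at 130 > 100. N27, N5 trip offline.
  N27 sheds 120 MW to N19, N25, N29, N8: 30 each.
    N19: 40+30 = 70 ≤ 90
    N25: 50+30 = 80 ≤ 130
    N29: 40+30 = 70 ≤ 80
    N8: 110+30 = 140 ≤ 150
  N5 sheds 130 MW to N17, N19, N29, N4, N8: 26 each.
    N17: 30+26 = 56 ≤ 80
    N19: 70+26 = 96 > 90
    N29: 70+26 = 96 > 80
    N4: 10+26 = 36 ≤ 100
    N8: 140+26 = 166 > 150
Round 2 — N19, N29, N8 trip offline.
  N19 sheds 96 MW: no online neighbours, lost.
  N29 sheds 96 MW: no online neighbours, lost.
  N8 sheds 166 MW to N17: 166 each.
    N17: 56+166 = 222 > 80
Round 3 — N17 trips offline.
  N17 sheds 222 MW: no online neighbours, lost.
No further trips.

80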